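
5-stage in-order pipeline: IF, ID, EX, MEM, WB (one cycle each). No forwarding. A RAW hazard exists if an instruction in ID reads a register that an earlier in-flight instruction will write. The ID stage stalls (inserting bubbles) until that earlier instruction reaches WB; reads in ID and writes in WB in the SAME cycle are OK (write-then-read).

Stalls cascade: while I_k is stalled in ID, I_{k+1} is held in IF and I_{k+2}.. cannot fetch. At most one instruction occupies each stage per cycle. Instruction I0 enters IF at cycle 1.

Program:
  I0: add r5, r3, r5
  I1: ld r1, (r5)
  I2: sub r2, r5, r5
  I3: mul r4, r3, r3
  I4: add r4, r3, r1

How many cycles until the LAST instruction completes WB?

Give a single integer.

I0 add r5 <- r3,r5: IF@1 ID@2 stall=0 (-) EX@3 MEM@4 WB@5
I1 ld r1 <- r5: IF@2 ID@3 stall=2 (RAW on I0.r5 (WB@5)) EX@6 MEM@7 WB@8
I2 sub r2 <- r5,r5: IF@3 ID@6 stall=0 (-) EX@7 MEM@8 WB@9
I3 mul r4 <- r3,r3: IF@6 ID@7 stall=0 (-) EX@8 MEM@9 WB@10
I4 add r4 <- r3,r1: IF@7 ID@8 stall=0 (-) EX@9 MEM@10 WB@11

Answer: 11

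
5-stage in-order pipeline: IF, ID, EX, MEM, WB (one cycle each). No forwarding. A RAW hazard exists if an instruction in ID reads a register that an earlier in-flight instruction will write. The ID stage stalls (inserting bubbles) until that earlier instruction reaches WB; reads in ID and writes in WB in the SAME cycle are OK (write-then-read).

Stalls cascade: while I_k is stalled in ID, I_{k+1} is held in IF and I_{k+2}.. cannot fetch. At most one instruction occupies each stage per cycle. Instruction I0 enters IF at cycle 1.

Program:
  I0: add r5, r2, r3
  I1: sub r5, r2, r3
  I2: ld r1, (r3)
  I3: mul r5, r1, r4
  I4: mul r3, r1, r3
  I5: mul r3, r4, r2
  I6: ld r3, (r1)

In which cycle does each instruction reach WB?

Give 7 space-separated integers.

I0 add r5 <- r2,r3: IF@1 ID@2 stall=0 (-) EX@3 MEM@4 WB@5
I1 sub r5 <- r2,r3: IF@2 ID@3 stall=0 (-) EX@4 MEM@5 WB@6
I2 ld r1 <- r3: IF@3 ID@4 stall=0 (-) EX@5 MEM@6 WB@7
I3 mul r5 <- r1,r4: IF@4 ID@5 stall=2 (RAW on I2.r1 (WB@7)) EX@8 MEM@9 WB@10
I4 mul r3 <- r1,r3: IF@5 ID@8 stall=0 (-) EX@9 MEM@10 WB@11
I5 mul r3 <- r4,r2: IF@8 ID@9 stall=0 (-) EX@10 MEM@11 WB@12
I6 ld r3 <- r1: IF@9 ID@10 stall=0 (-) EX@11 MEM@12 WB@13

Answer: 5 6 7 10 11 12 13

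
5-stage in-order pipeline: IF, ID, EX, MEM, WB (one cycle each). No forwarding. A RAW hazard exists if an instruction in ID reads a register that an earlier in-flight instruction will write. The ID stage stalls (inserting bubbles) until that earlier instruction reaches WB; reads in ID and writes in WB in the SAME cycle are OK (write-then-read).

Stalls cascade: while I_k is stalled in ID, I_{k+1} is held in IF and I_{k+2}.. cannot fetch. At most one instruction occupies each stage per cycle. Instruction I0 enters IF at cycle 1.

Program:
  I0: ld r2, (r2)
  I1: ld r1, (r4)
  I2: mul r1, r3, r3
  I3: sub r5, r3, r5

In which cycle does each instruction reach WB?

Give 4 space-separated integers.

I0 ld r2 <- r2: IF@1 ID@2 stall=0 (-) EX@3 MEM@4 WB@5
I1 ld r1 <- r4: IF@2 ID@3 stall=0 (-) EX@4 MEM@5 WB@6
I2 mul r1 <- r3,r3: IF@3 ID@4 stall=0 (-) EX@5 MEM@6 WB@7
I3 sub r5 <- r3,r5: IF@4 ID@5 stall=0 (-) EX@6 MEM@7 WB@8

Answer: 5 6 7 8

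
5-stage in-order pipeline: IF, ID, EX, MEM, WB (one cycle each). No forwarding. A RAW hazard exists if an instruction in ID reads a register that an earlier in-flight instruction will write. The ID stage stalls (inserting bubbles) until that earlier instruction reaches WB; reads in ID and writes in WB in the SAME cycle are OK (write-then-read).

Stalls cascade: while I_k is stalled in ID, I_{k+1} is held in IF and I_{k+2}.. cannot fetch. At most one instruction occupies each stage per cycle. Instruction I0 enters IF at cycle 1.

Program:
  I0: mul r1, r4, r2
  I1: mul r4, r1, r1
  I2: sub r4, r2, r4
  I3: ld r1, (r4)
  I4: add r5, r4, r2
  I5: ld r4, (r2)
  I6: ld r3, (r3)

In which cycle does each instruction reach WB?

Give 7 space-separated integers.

Answer: 5 8 11 14 15 16 17

Derivation:
I0 mul r1 <- r4,r2: IF@1 ID@2 stall=0 (-) EX@3 MEM@4 WB@5
I1 mul r4 <- r1,r1: IF@2 ID@3 stall=2 (RAW on I0.r1 (WB@5)) EX@6 MEM@7 WB@8
I2 sub r4 <- r2,r4: IF@3 ID@6 stall=2 (RAW on I1.r4 (WB@8)) EX@9 MEM@10 WB@11
I3 ld r1 <- r4: IF@6 ID@9 stall=2 (RAW on I2.r4 (WB@11)) EX@12 MEM@13 WB@14
I4 add r5 <- r4,r2: IF@9 ID@12 stall=0 (-) EX@13 MEM@14 WB@15
I5 ld r4 <- r2: IF@12 ID@13 stall=0 (-) EX@14 MEM@15 WB@16
I6 ld r3 <- r3: IF@13 ID@14 stall=0 (-) EX@15 MEM@16 WB@17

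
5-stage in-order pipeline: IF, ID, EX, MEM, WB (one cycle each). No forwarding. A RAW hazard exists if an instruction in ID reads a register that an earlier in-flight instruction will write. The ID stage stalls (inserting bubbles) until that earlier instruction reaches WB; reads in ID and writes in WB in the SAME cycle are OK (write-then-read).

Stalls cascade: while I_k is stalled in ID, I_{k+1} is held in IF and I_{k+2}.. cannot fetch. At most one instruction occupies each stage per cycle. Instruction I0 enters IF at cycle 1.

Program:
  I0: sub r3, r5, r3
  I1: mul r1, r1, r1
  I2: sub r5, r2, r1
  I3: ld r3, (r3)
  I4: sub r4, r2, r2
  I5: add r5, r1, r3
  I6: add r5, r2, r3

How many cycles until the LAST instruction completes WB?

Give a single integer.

I0 sub r3 <- r5,r3: IF@1 ID@2 stall=0 (-) EX@3 MEM@4 WB@5
I1 mul r1 <- r1,r1: IF@2 ID@3 stall=0 (-) EX@4 MEM@5 WB@6
I2 sub r5 <- r2,r1: IF@3 ID@4 stall=2 (RAW on I1.r1 (WB@6)) EX@7 MEM@8 WB@9
I3 ld r3 <- r3: IF@4 ID@7 stall=0 (-) EX@8 MEM@9 WB@10
I4 sub r4 <- r2,r2: IF@7 ID@8 stall=0 (-) EX@9 MEM@10 WB@11
I5 add r5 <- r1,r3: IF@8 ID@9 stall=1 (RAW on I3.r3 (WB@10)) EX@11 MEM@12 WB@13
I6 add r5 <- r2,r3: IF@9 ID@11 stall=0 (-) EX@12 MEM@13 WB@14

Answer: 14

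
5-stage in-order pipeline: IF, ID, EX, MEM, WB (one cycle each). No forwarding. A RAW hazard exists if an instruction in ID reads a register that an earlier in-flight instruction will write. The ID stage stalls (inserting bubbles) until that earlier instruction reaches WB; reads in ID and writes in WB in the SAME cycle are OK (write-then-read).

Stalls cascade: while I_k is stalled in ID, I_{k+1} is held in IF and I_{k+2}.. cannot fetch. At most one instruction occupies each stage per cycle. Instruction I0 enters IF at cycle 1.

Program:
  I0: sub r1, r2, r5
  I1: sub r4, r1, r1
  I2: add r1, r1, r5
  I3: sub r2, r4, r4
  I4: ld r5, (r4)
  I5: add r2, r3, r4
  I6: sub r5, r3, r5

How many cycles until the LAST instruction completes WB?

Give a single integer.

Answer: 15

Derivation:
I0 sub r1 <- r2,r5: IF@1 ID@2 stall=0 (-) EX@3 MEM@4 WB@5
I1 sub r4 <- r1,r1: IF@2 ID@3 stall=2 (RAW on I0.r1 (WB@5)) EX@6 MEM@7 WB@8
I2 add r1 <- r1,r5: IF@3 ID@6 stall=0 (-) EX@7 MEM@8 WB@9
I3 sub r2 <- r4,r4: IF@6 ID@7 stall=1 (RAW on I1.r4 (WB@8)) EX@9 MEM@10 WB@11
I4 ld r5 <- r4: IF@7 ID@9 stall=0 (-) EX@10 MEM@11 WB@12
I5 add r2 <- r3,r4: IF@9 ID@10 stall=0 (-) EX@11 MEM@12 WB@13
I6 sub r5 <- r3,r5: IF@10 ID@11 stall=1 (RAW on I4.r5 (WB@12)) EX@13 MEM@14 WB@15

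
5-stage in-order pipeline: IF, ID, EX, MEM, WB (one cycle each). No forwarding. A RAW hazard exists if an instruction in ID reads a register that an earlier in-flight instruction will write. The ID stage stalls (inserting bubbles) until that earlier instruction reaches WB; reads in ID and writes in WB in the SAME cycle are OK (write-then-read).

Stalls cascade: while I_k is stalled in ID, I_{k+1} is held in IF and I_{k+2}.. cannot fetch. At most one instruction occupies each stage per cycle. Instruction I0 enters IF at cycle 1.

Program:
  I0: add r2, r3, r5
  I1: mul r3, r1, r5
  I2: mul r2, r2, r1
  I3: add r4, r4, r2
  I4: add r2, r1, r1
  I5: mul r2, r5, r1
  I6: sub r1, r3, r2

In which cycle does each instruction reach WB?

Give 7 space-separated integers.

Answer: 5 6 8 11 12 13 16

Derivation:
I0 add r2 <- r3,r5: IF@1 ID@2 stall=0 (-) EX@3 MEM@4 WB@5
I1 mul r3 <- r1,r5: IF@2 ID@3 stall=0 (-) EX@4 MEM@5 WB@6
I2 mul r2 <- r2,r1: IF@3 ID@4 stall=1 (RAW on I0.r2 (WB@5)) EX@6 MEM@7 WB@8
I3 add r4 <- r4,r2: IF@4 ID@6 stall=2 (RAW on I2.r2 (WB@8)) EX@9 MEM@10 WB@11
I4 add r2 <- r1,r1: IF@6 ID@9 stall=0 (-) EX@10 MEM@11 WB@12
I5 mul r2 <- r5,r1: IF@9 ID@10 stall=0 (-) EX@11 MEM@12 WB@13
I6 sub r1 <- r3,r2: IF@10 ID@11 stall=2 (RAW on I5.r2 (WB@13)) EX@14 MEM@15 WB@16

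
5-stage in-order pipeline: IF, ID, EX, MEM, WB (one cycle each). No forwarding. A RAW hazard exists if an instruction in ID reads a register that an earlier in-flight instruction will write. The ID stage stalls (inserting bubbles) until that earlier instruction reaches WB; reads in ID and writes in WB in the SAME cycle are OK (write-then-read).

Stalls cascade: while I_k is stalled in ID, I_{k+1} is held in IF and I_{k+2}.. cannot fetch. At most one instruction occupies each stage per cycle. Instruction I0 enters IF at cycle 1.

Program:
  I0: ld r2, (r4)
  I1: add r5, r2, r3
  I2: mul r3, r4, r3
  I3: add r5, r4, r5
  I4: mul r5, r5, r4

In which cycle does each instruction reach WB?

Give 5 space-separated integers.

I0 ld r2 <- r4: IF@1 ID@2 stall=0 (-) EX@3 MEM@4 WB@5
I1 add r5 <- r2,r3: IF@2 ID@3 stall=2 (RAW on I0.r2 (WB@5)) EX@6 MEM@7 WB@8
I2 mul r3 <- r4,r3: IF@3 ID@6 stall=0 (-) EX@7 MEM@8 WB@9
I3 add r5 <- r4,r5: IF@6 ID@7 stall=1 (RAW on I1.r5 (WB@8)) EX@9 MEM@10 WB@11
I4 mul r5 <- r5,r4: IF@7 ID@9 stall=2 (RAW on I3.r5 (WB@11)) EX@12 MEM@13 WB@14

Answer: 5 8 9 11 14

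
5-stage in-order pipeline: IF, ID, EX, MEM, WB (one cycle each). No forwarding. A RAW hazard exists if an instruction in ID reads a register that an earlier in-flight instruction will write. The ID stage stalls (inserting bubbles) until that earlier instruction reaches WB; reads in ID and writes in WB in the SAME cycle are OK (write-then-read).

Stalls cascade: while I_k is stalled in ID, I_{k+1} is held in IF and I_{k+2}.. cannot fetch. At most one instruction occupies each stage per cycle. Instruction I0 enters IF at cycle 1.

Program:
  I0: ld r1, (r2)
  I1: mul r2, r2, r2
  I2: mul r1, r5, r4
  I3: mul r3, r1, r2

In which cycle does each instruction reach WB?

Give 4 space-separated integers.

Answer: 5 6 7 10

Derivation:
I0 ld r1 <- r2: IF@1 ID@2 stall=0 (-) EX@3 MEM@4 WB@5
I1 mul r2 <- r2,r2: IF@2 ID@3 stall=0 (-) EX@4 MEM@5 WB@6
I2 mul r1 <- r5,r4: IF@3 ID@4 stall=0 (-) EX@5 MEM@6 WB@7
I3 mul r3 <- r1,r2: IF@4 ID@5 stall=2 (RAW on I2.r1 (WB@7)) EX@8 MEM@9 WB@10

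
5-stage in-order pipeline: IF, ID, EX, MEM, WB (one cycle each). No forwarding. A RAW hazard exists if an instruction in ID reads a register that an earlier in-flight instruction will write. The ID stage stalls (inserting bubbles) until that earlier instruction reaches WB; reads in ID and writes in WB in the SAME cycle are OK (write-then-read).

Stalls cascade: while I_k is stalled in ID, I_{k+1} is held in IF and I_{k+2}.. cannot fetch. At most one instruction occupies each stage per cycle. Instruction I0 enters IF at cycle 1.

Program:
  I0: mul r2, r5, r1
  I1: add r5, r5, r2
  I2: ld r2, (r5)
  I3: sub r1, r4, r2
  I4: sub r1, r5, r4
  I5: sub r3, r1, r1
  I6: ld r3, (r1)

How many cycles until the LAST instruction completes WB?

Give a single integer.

Answer: 19

Derivation:
I0 mul r2 <- r5,r1: IF@1 ID@2 stall=0 (-) EX@3 MEM@4 WB@5
I1 add r5 <- r5,r2: IF@2 ID@3 stall=2 (RAW on I0.r2 (WB@5)) EX@6 MEM@7 WB@8
I2 ld r2 <- r5: IF@3 ID@6 stall=2 (RAW on I1.r5 (WB@8)) EX@9 MEM@10 WB@11
I3 sub r1 <- r4,r2: IF@6 ID@9 stall=2 (RAW on I2.r2 (WB@11)) EX@12 MEM@13 WB@14
I4 sub r1 <- r5,r4: IF@9 ID@12 stall=0 (-) EX@13 MEM@14 WB@15
I5 sub r3 <- r1,r1: IF@12 ID@13 stall=2 (RAW on I4.r1 (WB@15)) EX@16 MEM@17 WB@18
I6 ld r3 <- r1: IF@13 ID@16 stall=0 (-) EX@17 MEM@18 WB@19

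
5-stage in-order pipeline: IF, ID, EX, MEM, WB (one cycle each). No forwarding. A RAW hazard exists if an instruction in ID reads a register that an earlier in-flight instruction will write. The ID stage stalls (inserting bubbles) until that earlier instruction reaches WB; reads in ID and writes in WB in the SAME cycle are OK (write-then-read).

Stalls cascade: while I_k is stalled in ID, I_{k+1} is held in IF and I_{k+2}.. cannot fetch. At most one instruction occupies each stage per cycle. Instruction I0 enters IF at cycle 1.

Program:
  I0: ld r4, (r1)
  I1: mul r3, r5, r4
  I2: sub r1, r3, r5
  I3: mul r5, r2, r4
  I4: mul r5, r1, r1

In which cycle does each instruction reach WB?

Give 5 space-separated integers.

I0 ld r4 <- r1: IF@1 ID@2 stall=0 (-) EX@3 MEM@4 WB@5
I1 mul r3 <- r5,r4: IF@2 ID@3 stall=2 (RAW on I0.r4 (WB@5)) EX@6 MEM@7 WB@8
I2 sub r1 <- r3,r5: IF@3 ID@6 stall=2 (RAW on I1.r3 (WB@8)) EX@9 MEM@10 WB@11
I3 mul r5 <- r2,r4: IF@6 ID@9 stall=0 (-) EX@10 MEM@11 WB@12
I4 mul r5 <- r1,r1: IF@9 ID@10 stall=1 (RAW on I2.r1 (WB@11)) EX@12 MEM@13 WB@14

Answer: 5 8 11 12 14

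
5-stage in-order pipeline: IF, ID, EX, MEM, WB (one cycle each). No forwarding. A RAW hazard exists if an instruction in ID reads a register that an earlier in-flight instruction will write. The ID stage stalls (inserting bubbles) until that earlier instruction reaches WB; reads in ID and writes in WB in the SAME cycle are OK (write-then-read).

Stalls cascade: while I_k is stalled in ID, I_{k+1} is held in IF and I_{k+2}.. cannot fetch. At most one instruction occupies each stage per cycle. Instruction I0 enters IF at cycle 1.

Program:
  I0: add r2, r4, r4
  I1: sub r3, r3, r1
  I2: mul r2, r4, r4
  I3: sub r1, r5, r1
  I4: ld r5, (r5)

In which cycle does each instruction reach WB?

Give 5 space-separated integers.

I0 add r2 <- r4,r4: IF@1 ID@2 stall=0 (-) EX@3 MEM@4 WB@5
I1 sub r3 <- r3,r1: IF@2 ID@3 stall=0 (-) EX@4 MEM@5 WB@6
I2 mul r2 <- r4,r4: IF@3 ID@4 stall=0 (-) EX@5 MEM@6 WB@7
I3 sub r1 <- r5,r1: IF@4 ID@5 stall=0 (-) EX@6 MEM@7 WB@8
I4 ld r5 <- r5: IF@5 ID@6 stall=0 (-) EX@7 MEM@8 WB@9

Answer: 5 6 7 8 9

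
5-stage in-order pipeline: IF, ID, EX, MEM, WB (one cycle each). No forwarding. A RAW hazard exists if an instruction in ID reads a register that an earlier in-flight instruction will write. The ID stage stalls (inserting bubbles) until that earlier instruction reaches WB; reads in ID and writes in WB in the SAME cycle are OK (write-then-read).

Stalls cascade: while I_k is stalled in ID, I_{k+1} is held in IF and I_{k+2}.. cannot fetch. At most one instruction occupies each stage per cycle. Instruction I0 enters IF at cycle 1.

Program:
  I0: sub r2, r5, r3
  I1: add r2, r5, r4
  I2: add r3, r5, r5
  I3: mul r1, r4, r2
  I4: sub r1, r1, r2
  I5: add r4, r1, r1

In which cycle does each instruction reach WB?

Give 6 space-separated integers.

I0 sub r2 <- r5,r3: IF@1 ID@2 stall=0 (-) EX@3 MEM@4 WB@5
I1 add r2 <- r5,r4: IF@2 ID@3 stall=0 (-) EX@4 MEM@5 WB@6
I2 add r3 <- r5,r5: IF@3 ID@4 stall=0 (-) EX@5 MEM@6 WB@7
I3 mul r1 <- r4,r2: IF@4 ID@5 stall=1 (RAW on I1.r2 (WB@6)) EX@7 MEM@8 WB@9
I4 sub r1 <- r1,r2: IF@5 ID@7 stall=2 (RAW on I3.r1 (WB@9)) EX@10 MEM@11 WB@12
I5 add r4 <- r1,r1: IF@7 ID@10 stall=2 (RAW on I4.r1 (WB@12)) EX@13 MEM@14 WB@15

Answer: 5 6 7 9 12 15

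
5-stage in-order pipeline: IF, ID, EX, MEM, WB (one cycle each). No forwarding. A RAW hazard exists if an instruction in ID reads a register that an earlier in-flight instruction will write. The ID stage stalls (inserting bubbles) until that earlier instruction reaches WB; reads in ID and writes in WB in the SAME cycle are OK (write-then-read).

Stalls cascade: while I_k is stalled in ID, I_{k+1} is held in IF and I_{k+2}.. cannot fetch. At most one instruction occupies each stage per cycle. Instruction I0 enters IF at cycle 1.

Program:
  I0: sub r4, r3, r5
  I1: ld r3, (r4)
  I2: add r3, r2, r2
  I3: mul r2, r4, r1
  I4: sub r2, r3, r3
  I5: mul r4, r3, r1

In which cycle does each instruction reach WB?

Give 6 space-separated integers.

Answer: 5 8 9 10 12 13

Derivation:
I0 sub r4 <- r3,r5: IF@1 ID@2 stall=0 (-) EX@3 MEM@4 WB@5
I1 ld r3 <- r4: IF@2 ID@3 stall=2 (RAW on I0.r4 (WB@5)) EX@6 MEM@7 WB@8
I2 add r3 <- r2,r2: IF@3 ID@6 stall=0 (-) EX@7 MEM@8 WB@9
I3 mul r2 <- r4,r1: IF@6 ID@7 stall=0 (-) EX@8 MEM@9 WB@10
I4 sub r2 <- r3,r3: IF@7 ID@8 stall=1 (RAW on I2.r3 (WB@9)) EX@10 MEM@11 WB@12
I5 mul r4 <- r3,r1: IF@8 ID@10 stall=0 (-) EX@11 MEM@12 WB@13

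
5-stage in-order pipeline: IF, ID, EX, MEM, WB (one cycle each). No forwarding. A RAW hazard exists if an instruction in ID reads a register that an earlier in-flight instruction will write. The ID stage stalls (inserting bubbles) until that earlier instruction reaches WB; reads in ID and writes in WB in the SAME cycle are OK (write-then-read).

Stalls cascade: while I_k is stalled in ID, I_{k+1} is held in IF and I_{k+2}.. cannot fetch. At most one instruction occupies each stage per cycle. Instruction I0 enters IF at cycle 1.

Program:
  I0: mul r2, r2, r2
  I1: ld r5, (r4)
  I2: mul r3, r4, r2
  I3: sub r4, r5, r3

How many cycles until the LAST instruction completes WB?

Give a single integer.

I0 mul r2 <- r2,r2: IF@1 ID@2 stall=0 (-) EX@3 MEM@4 WB@5
I1 ld r5 <- r4: IF@2 ID@3 stall=0 (-) EX@4 MEM@5 WB@6
I2 mul r3 <- r4,r2: IF@3 ID@4 stall=1 (RAW on I0.r2 (WB@5)) EX@6 MEM@7 WB@8
I3 sub r4 <- r5,r3: IF@4 ID@6 stall=2 (RAW on I2.r3 (WB@8)) EX@9 MEM@10 WB@11

Answer: 11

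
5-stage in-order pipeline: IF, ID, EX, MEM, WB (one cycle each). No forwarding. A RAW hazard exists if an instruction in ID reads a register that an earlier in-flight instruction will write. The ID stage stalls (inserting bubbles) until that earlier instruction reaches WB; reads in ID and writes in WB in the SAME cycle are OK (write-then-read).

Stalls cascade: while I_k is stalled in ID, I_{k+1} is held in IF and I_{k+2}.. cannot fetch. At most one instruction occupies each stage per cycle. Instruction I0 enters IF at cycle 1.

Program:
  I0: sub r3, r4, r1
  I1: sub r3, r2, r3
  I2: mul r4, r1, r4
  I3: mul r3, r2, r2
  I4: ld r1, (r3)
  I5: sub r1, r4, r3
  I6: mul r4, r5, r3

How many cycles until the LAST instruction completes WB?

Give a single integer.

Answer: 15

Derivation:
I0 sub r3 <- r4,r1: IF@1 ID@2 stall=0 (-) EX@3 MEM@4 WB@5
I1 sub r3 <- r2,r3: IF@2 ID@3 stall=2 (RAW on I0.r3 (WB@5)) EX@6 MEM@7 WB@8
I2 mul r4 <- r1,r4: IF@3 ID@6 stall=0 (-) EX@7 MEM@8 WB@9
I3 mul r3 <- r2,r2: IF@6 ID@7 stall=0 (-) EX@8 MEM@9 WB@10
I4 ld r1 <- r3: IF@7 ID@8 stall=2 (RAW on I3.r3 (WB@10)) EX@11 MEM@12 WB@13
I5 sub r1 <- r4,r3: IF@8 ID@11 stall=0 (-) EX@12 MEM@13 WB@14
I6 mul r4 <- r5,r3: IF@11 ID@12 stall=0 (-) EX@13 MEM@14 WB@15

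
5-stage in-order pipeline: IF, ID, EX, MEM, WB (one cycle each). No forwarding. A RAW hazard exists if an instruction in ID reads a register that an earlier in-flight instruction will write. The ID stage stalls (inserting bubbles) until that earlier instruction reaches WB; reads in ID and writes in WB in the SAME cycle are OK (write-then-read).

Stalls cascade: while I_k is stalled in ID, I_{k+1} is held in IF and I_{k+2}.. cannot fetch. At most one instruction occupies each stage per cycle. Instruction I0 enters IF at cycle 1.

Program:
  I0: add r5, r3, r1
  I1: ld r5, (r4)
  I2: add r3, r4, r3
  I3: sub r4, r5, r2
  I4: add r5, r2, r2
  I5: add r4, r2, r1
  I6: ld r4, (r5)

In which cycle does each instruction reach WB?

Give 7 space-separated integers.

I0 add r5 <- r3,r1: IF@1 ID@2 stall=0 (-) EX@3 MEM@4 WB@5
I1 ld r5 <- r4: IF@2 ID@3 stall=0 (-) EX@4 MEM@5 WB@6
I2 add r3 <- r4,r3: IF@3 ID@4 stall=0 (-) EX@5 MEM@6 WB@7
I3 sub r4 <- r5,r2: IF@4 ID@5 stall=1 (RAW on I1.r5 (WB@6)) EX@7 MEM@8 WB@9
I4 add r5 <- r2,r2: IF@5 ID@7 stall=0 (-) EX@8 MEM@9 WB@10
I5 add r4 <- r2,r1: IF@7 ID@8 stall=0 (-) EX@9 MEM@10 WB@11
I6 ld r4 <- r5: IF@8 ID@9 stall=1 (RAW on I4.r5 (WB@10)) EX@11 MEM@12 WB@13

Answer: 5 6 7 9 10 11 13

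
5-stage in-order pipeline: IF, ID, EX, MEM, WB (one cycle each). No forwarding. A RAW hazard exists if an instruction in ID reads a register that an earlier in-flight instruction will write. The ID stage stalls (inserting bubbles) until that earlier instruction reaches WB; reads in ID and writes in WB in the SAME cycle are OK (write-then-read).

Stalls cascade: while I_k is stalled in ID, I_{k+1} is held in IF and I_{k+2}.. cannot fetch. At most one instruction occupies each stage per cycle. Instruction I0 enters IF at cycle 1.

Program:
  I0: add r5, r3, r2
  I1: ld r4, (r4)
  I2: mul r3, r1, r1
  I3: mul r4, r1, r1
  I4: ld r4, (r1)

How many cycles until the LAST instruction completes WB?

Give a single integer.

I0 add r5 <- r3,r2: IF@1 ID@2 stall=0 (-) EX@3 MEM@4 WB@5
I1 ld r4 <- r4: IF@2 ID@3 stall=0 (-) EX@4 MEM@5 WB@6
I2 mul r3 <- r1,r1: IF@3 ID@4 stall=0 (-) EX@5 MEM@6 WB@7
I3 mul r4 <- r1,r1: IF@4 ID@5 stall=0 (-) EX@6 MEM@7 WB@8
I4 ld r4 <- r1: IF@5 ID@6 stall=0 (-) EX@7 MEM@8 WB@9

Answer: 9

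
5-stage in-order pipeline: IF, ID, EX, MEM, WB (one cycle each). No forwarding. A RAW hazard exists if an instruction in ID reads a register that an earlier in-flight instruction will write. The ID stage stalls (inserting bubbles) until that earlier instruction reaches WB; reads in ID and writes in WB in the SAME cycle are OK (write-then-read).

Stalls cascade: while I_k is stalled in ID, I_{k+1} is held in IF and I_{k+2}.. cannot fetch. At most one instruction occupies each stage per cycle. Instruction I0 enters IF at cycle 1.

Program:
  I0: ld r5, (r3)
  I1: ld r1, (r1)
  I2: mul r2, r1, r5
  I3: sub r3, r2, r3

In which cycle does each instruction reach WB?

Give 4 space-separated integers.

I0 ld r5 <- r3: IF@1 ID@2 stall=0 (-) EX@3 MEM@4 WB@5
I1 ld r1 <- r1: IF@2 ID@3 stall=0 (-) EX@4 MEM@5 WB@6
I2 mul r2 <- r1,r5: IF@3 ID@4 stall=2 (RAW on I1.r1 (WB@6)) EX@7 MEM@8 WB@9
I3 sub r3 <- r2,r3: IF@4 ID@7 stall=2 (RAW on I2.r2 (WB@9)) EX@10 MEM@11 WB@12

Answer: 5 6 9 12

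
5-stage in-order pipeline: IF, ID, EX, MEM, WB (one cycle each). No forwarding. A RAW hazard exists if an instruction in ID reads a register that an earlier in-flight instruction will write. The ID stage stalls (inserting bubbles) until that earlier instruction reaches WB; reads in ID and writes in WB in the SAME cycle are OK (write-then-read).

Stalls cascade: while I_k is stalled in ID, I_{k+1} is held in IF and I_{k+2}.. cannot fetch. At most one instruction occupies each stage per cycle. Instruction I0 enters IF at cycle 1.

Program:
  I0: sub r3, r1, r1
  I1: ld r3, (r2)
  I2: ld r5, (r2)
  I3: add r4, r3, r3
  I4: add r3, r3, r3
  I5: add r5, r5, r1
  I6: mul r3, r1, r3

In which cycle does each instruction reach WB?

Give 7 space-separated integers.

I0 sub r3 <- r1,r1: IF@1 ID@2 stall=0 (-) EX@3 MEM@4 WB@5
I1 ld r3 <- r2: IF@2 ID@3 stall=0 (-) EX@4 MEM@5 WB@6
I2 ld r5 <- r2: IF@3 ID@4 stall=0 (-) EX@5 MEM@6 WB@7
I3 add r4 <- r3,r3: IF@4 ID@5 stall=1 (RAW on I1.r3 (WB@6)) EX@7 MEM@8 WB@9
I4 add r3 <- r3,r3: IF@5 ID@7 stall=0 (-) EX@8 MEM@9 WB@10
I5 add r5 <- r5,r1: IF@7 ID@8 stall=0 (-) EX@9 MEM@10 WB@11
I6 mul r3 <- r1,r3: IF@8 ID@9 stall=1 (RAW on I4.r3 (WB@10)) EX@11 MEM@12 WB@13

Answer: 5 6 7 9 10 11 13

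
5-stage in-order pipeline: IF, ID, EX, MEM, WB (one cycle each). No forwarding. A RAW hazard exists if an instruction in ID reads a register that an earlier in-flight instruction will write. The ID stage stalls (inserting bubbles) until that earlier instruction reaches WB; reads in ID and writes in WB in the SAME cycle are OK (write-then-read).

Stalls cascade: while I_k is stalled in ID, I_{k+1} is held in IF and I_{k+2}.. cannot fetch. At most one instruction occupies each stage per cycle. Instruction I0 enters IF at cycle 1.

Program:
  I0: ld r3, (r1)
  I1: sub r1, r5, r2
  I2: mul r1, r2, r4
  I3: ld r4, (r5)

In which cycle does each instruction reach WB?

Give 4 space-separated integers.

I0 ld r3 <- r1: IF@1 ID@2 stall=0 (-) EX@3 MEM@4 WB@5
I1 sub r1 <- r5,r2: IF@2 ID@3 stall=0 (-) EX@4 MEM@5 WB@6
I2 mul r1 <- r2,r4: IF@3 ID@4 stall=0 (-) EX@5 MEM@6 WB@7
I3 ld r4 <- r5: IF@4 ID@5 stall=0 (-) EX@6 MEM@7 WB@8

Answer: 5 6 7 8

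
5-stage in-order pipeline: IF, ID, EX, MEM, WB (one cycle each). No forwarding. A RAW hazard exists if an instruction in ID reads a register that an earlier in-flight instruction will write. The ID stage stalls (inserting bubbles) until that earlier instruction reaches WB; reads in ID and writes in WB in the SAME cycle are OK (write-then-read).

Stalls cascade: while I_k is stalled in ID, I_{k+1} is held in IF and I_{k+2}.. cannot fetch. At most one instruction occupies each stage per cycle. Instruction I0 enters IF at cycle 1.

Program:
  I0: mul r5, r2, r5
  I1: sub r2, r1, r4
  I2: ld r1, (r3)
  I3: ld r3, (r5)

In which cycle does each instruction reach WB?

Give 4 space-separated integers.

I0 mul r5 <- r2,r5: IF@1 ID@2 stall=0 (-) EX@3 MEM@4 WB@5
I1 sub r2 <- r1,r4: IF@2 ID@3 stall=0 (-) EX@4 MEM@5 WB@6
I2 ld r1 <- r3: IF@3 ID@4 stall=0 (-) EX@5 MEM@6 WB@7
I3 ld r3 <- r5: IF@4 ID@5 stall=0 (-) EX@6 MEM@7 WB@8

Answer: 5 6 7 8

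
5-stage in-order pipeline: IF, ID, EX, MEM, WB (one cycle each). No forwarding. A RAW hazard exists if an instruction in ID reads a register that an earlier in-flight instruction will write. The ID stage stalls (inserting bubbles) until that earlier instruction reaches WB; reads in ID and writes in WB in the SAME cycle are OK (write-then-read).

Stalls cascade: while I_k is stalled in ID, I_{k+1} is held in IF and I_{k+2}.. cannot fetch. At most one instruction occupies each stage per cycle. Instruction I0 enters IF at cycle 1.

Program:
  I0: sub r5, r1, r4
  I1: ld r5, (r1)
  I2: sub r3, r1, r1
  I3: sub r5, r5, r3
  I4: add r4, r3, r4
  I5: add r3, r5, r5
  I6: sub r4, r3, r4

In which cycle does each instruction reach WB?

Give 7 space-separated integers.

I0 sub r5 <- r1,r4: IF@1 ID@2 stall=0 (-) EX@3 MEM@4 WB@5
I1 ld r5 <- r1: IF@2 ID@3 stall=0 (-) EX@4 MEM@5 WB@6
I2 sub r3 <- r1,r1: IF@3 ID@4 stall=0 (-) EX@5 MEM@6 WB@7
I3 sub r5 <- r5,r3: IF@4 ID@5 stall=2 (RAW on I2.r3 (WB@7)) EX@8 MEM@9 WB@10
I4 add r4 <- r3,r4: IF@5 ID@8 stall=0 (-) EX@9 MEM@10 WB@11
I5 add r3 <- r5,r5: IF@8 ID@9 stall=1 (RAW on I3.r5 (WB@10)) EX@11 MEM@12 WB@13
I6 sub r4 <- r3,r4: IF@9 ID@11 stall=2 (RAW on I5.r3 (WB@13)) EX@14 MEM@15 WB@16

Answer: 5 6 7 10 11 13 16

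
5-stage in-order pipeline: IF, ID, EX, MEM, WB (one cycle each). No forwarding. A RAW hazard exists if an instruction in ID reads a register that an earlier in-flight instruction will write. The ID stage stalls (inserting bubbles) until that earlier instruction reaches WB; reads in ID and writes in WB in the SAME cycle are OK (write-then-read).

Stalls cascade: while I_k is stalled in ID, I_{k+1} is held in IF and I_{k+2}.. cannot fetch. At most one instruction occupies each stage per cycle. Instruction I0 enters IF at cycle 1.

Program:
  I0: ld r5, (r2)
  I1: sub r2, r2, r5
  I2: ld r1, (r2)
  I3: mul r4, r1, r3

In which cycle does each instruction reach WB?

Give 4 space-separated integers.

I0 ld r5 <- r2: IF@1 ID@2 stall=0 (-) EX@3 MEM@4 WB@5
I1 sub r2 <- r2,r5: IF@2 ID@3 stall=2 (RAW on I0.r5 (WB@5)) EX@6 MEM@7 WB@8
I2 ld r1 <- r2: IF@3 ID@6 stall=2 (RAW on I1.r2 (WB@8)) EX@9 MEM@10 WB@11
I3 mul r4 <- r1,r3: IF@6 ID@9 stall=2 (RAW on I2.r1 (WB@11)) EX@12 MEM@13 WB@14

Answer: 5 8 11 14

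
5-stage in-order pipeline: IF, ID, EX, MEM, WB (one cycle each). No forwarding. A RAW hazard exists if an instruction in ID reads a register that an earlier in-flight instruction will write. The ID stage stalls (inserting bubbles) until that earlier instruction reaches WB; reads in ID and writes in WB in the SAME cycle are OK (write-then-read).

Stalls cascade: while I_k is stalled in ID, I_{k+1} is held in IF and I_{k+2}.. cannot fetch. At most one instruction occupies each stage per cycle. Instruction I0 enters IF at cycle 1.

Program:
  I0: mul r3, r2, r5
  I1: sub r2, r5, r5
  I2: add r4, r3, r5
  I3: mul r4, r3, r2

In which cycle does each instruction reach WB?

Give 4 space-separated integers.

Answer: 5 6 8 9

Derivation:
I0 mul r3 <- r2,r5: IF@1 ID@2 stall=0 (-) EX@3 MEM@4 WB@5
I1 sub r2 <- r5,r5: IF@2 ID@3 stall=0 (-) EX@4 MEM@5 WB@6
I2 add r4 <- r3,r5: IF@3 ID@4 stall=1 (RAW on I0.r3 (WB@5)) EX@6 MEM@7 WB@8
I3 mul r4 <- r3,r2: IF@4 ID@6 stall=0 (-) EX@7 MEM@8 WB@9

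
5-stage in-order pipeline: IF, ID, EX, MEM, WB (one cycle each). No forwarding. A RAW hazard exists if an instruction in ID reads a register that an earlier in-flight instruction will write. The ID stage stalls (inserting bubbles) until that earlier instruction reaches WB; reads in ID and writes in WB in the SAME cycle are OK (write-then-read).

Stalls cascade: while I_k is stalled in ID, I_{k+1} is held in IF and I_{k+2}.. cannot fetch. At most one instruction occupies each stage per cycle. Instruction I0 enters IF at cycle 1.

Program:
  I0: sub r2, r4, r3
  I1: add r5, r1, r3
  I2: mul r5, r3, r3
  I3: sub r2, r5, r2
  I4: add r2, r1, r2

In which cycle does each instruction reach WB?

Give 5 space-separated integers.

I0 sub r2 <- r4,r3: IF@1 ID@2 stall=0 (-) EX@3 MEM@4 WB@5
I1 add r5 <- r1,r3: IF@2 ID@3 stall=0 (-) EX@4 MEM@5 WB@6
I2 mul r5 <- r3,r3: IF@3 ID@4 stall=0 (-) EX@5 MEM@6 WB@7
I3 sub r2 <- r5,r2: IF@4 ID@5 stall=2 (RAW on I2.r5 (WB@7)) EX@8 MEM@9 WB@10
I4 add r2 <- r1,r2: IF@5 ID@8 stall=2 (RAW on I3.r2 (WB@10)) EX@11 MEM@12 WB@13

Answer: 5 6 7 10 13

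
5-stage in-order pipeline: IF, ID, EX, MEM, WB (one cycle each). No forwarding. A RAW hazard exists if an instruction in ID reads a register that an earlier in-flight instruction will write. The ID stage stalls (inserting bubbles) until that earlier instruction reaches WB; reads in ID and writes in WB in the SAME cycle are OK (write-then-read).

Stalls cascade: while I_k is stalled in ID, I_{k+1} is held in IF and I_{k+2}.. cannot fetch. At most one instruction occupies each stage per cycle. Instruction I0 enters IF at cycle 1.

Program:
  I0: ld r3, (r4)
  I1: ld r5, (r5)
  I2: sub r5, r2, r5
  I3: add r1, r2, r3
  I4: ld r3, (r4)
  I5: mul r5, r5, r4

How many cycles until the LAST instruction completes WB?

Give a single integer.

Answer: 12

Derivation:
I0 ld r3 <- r4: IF@1 ID@2 stall=0 (-) EX@3 MEM@4 WB@5
I1 ld r5 <- r5: IF@2 ID@3 stall=0 (-) EX@4 MEM@5 WB@6
I2 sub r5 <- r2,r5: IF@3 ID@4 stall=2 (RAW on I1.r5 (WB@6)) EX@7 MEM@8 WB@9
I3 add r1 <- r2,r3: IF@4 ID@7 stall=0 (-) EX@8 MEM@9 WB@10
I4 ld r3 <- r4: IF@7 ID@8 stall=0 (-) EX@9 MEM@10 WB@11
I5 mul r5 <- r5,r4: IF@8 ID@9 stall=0 (-) EX@10 MEM@11 WB@12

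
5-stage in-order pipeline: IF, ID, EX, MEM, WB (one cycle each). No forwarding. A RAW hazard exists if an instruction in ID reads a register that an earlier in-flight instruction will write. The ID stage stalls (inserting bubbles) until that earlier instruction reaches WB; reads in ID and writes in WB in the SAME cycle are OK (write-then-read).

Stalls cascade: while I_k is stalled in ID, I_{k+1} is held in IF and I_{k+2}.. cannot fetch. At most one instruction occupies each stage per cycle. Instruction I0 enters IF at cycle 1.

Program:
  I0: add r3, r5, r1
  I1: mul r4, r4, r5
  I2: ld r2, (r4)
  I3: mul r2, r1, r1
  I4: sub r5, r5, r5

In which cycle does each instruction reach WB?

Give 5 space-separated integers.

I0 add r3 <- r5,r1: IF@1 ID@2 stall=0 (-) EX@3 MEM@4 WB@5
I1 mul r4 <- r4,r5: IF@2 ID@3 stall=0 (-) EX@4 MEM@5 WB@6
I2 ld r2 <- r4: IF@3 ID@4 stall=2 (RAW on I1.r4 (WB@6)) EX@7 MEM@8 WB@9
I3 mul r2 <- r1,r1: IF@4 ID@7 stall=0 (-) EX@8 MEM@9 WB@10
I4 sub r5 <- r5,r5: IF@7 ID@8 stall=0 (-) EX@9 MEM@10 WB@11

Answer: 5 6 9 10 11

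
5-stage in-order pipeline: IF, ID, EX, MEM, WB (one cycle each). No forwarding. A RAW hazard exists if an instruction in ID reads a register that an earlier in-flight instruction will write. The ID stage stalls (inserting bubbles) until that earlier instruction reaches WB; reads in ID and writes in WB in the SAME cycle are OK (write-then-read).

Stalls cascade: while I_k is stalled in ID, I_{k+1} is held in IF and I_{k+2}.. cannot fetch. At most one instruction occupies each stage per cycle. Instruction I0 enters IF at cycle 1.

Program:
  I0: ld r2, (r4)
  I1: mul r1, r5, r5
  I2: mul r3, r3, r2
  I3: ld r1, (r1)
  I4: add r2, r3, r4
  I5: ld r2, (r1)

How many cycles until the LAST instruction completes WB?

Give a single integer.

I0 ld r2 <- r4: IF@1 ID@2 stall=0 (-) EX@3 MEM@4 WB@5
I1 mul r1 <- r5,r5: IF@2 ID@3 stall=0 (-) EX@4 MEM@5 WB@6
I2 mul r3 <- r3,r2: IF@3 ID@4 stall=1 (RAW on I0.r2 (WB@5)) EX@6 MEM@7 WB@8
I3 ld r1 <- r1: IF@4 ID@6 stall=0 (-) EX@7 MEM@8 WB@9
I4 add r2 <- r3,r4: IF@6 ID@7 stall=1 (RAW on I2.r3 (WB@8)) EX@9 MEM@10 WB@11
I5 ld r2 <- r1: IF@7 ID@9 stall=0 (-) EX@10 MEM@11 WB@12

Answer: 12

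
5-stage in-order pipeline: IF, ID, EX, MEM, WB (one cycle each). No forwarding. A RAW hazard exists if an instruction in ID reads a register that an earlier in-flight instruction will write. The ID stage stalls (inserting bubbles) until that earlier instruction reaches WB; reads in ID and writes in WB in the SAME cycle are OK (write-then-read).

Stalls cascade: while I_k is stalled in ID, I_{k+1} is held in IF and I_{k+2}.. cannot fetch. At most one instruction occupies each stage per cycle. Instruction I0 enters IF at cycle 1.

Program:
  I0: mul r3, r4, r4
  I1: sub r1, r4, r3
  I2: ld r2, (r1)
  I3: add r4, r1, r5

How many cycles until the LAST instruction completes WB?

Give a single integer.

I0 mul r3 <- r4,r4: IF@1 ID@2 stall=0 (-) EX@3 MEM@4 WB@5
I1 sub r1 <- r4,r3: IF@2 ID@3 stall=2 (RAW on I0.r3 (WB@5)) EX@6 MEM@7 WB@8
I2 ld r2 <- r1: IF@3 ID@6 stall=2 (RAW on I1.r1 (WB@8)) EX@9 MEM@10 WB@11
I3 add r4 <- r1,r5: IF@6 ID@9 stall=0 (-) EX@10 MEM@11 WB@12

Answer: 12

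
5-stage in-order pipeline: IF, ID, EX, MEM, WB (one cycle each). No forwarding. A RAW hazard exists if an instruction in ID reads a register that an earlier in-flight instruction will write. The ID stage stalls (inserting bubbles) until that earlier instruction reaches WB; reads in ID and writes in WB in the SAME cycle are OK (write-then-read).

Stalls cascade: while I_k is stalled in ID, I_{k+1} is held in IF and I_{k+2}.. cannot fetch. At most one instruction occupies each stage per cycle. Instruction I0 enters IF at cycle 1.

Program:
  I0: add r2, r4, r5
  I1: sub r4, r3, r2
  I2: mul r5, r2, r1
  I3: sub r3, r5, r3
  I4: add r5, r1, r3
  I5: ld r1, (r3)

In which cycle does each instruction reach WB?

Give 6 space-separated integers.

I0 add r2 <- r4,r5: IF@1 ID@2 stall=0 (-) EX@3 MEM@4 WB@5
I1 sub r4 <- r3,r2: IF@2 ID@3 stall=2 (RAW on I0.r2 (WB@5)) EX@6 MEM@7 WB@8
I2 mul r5 <- r2,r1: IF@3 ID@6 stall=0 (-) EX@7 MEM@8 WB@9
I3 sub r3 <- r5,r3: IF@6 ID@7 stall=2 (RAW on I2.r5 (WB@9)) EX@10 MEM@11 WB@12
I4 add r5 <- r1,r3: IF@7 ID@10 stall=2 (RAW on I3.r3 (WB@12)) EX@13 MEM@14 WB@15
I5 ld r1 <- r3: IF@10 ID@13 stall=0 (-) EX@14 MEM@15 WB@16

Answer: 5 8 9 12 15 16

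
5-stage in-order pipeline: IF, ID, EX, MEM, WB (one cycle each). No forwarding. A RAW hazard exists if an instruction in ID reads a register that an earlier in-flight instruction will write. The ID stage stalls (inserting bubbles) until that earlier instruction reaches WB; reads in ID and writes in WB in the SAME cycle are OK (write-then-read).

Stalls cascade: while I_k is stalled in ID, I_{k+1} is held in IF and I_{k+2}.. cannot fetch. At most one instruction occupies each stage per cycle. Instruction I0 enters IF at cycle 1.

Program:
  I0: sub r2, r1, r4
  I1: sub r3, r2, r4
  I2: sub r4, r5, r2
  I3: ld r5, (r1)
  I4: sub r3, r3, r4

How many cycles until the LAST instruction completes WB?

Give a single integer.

Answer: 12

Derivation:
I0 sub r2 <- r1,r4: IF@1 ID@2 stall=0 (-) EX@3 MEM@4 WB@5
I1 sub r3 <- r2,r4: IF@2 ID@3 stall=2 (RAW on I0.r2 (WB@5)) EX@6 MEM@7 WB@8
I2 sub r4 <- r5,r2: IF@3 ID@6 stall=0 (-) EX@7 MEM@8 WB@9
I3 ld r5 <- r1: IF@6 ID@7 stall=0 (-) EX@8 MEM@9 WB@10
I4 sub r3 <- r3,r4: IF@7 ID@8 stall=1 (RAW on I2.r4 (WB@9)) EX@10 MEM@11 WB@12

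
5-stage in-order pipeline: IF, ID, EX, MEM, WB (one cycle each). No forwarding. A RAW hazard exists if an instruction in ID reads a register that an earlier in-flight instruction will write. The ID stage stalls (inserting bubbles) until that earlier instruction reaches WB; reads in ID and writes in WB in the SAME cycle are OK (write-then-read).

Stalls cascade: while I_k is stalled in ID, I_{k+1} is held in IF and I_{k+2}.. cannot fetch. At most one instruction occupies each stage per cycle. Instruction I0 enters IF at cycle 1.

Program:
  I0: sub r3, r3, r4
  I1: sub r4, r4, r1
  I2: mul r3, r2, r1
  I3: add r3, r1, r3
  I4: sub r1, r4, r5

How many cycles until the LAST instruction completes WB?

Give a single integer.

I0 sub r3 <- r3,r4: IF@1 ID@2 stall=0 (-) EX@3 MEM@4 WB@5
I1 sub r4 <- r4,r1: IF@2 ID@3 stall=0 (-) EX@4 MEM@5 WB@6
I2 mul r3 <- r2,r1: IF@3 ID@4 stall=0 (-) EX@5 MEM@6 WB@7
I3 add r3 <- r1,r3: IF@4 ID@5 stall=2 (RAW on I2.r3 (WB@7)) EX@8 MEM@9 WB@10
I4 sub r1 <- r4,r5: IF@5 ID@8 stall=0 (-) EX@9 MEM@10 WB@11

Answer: 11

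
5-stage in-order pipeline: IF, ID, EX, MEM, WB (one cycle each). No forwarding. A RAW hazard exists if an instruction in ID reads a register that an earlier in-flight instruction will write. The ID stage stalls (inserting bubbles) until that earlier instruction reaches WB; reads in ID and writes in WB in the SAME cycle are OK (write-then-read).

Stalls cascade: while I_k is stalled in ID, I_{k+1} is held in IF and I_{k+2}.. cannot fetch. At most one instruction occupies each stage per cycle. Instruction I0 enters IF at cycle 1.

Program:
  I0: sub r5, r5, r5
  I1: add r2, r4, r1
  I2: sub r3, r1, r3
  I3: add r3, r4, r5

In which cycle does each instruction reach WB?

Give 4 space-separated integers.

I0 sub r5 <- r5,r5: IF@1 ID@2 stall=0 (-) EX@3 MEM@4 WB@5
I1 add r2 <- r4,r1: IF@2 ID@3 stall=0 (-) EX@4 MEM@5 WB@6
I2 sub r3 <- r1,r3: IF@3 ID@4 stall=0 (-) EX@5 MEM@6 WB@7
I3 add r3 <- r4,r5: IF@4 ID@5 stall=0 (-) EX@6 MEM@7 WB@8

Answer: 5 6 7 8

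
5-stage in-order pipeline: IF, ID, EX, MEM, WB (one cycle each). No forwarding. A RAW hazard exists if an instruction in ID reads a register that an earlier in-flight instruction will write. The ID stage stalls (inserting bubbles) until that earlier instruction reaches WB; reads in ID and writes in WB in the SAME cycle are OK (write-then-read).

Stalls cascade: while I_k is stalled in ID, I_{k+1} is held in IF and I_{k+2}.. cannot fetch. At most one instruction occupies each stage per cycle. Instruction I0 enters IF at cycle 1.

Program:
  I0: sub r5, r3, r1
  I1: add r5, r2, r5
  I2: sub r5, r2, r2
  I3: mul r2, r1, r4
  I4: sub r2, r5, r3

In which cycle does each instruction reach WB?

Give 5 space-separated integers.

Answer: 5 8 9 10 12

Derivation:
I0 sub r5 <- r3,r1: IF@1 ID@2 stall=0 (-) EX@3 MEM@4 WB@5
I1 add r5 <- r2,r5: IF@2 ID@3 stall=2 (RAW on I0.r5 (WB@5)) EX@6 MEM@7 WB@8
I2 sub r5 <- r2,r2: IF@3 ID@6 stall=0 (-) EX@7 MEM@8 WB@9
I3 mul r2 <- r1,r4: IF@6 ID@7 stall=0 (-) EX@8 MEM@9 WB@10
I4 sub r2 <- r5,r3: IF@7 ID@8 stall=1 (RAW on I2.r5 (WB@9)) EX@10 MEM@11 WB@12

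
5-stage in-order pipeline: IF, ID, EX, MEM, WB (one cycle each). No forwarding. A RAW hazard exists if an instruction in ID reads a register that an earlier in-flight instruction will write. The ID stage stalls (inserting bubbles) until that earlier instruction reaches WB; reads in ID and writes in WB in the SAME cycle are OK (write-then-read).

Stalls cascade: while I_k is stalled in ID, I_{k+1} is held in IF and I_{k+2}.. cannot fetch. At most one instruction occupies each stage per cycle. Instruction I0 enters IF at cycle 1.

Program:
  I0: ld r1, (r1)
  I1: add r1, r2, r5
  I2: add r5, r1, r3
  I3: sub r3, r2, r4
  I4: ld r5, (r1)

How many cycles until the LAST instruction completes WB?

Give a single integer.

Answer: 11

Derivation:
I0 ld r1 <- r1: IF@1 ID@2 stall=0 (-) EX@3 MEM@4 WB@5
I1 add r1 <- r2,r5: IF@2 ID@3 stall=0 (-) EX@4 MEM@5 WB@6
I2 add r5 <- r1,r3: IF@3 ID@4 stall=2 (RAW on I1.r1 (WB@6)) EX@7 MEM@8 WB@9
I3 sub r3 <- r2,r4: IF@4 ID@7 stall=0 (-) EX@8 MEM@9 WB@10
I4 ld r5 <- r1: IF@7 ID@8 stall=0 (-) EX@9 MEM@10 WB@11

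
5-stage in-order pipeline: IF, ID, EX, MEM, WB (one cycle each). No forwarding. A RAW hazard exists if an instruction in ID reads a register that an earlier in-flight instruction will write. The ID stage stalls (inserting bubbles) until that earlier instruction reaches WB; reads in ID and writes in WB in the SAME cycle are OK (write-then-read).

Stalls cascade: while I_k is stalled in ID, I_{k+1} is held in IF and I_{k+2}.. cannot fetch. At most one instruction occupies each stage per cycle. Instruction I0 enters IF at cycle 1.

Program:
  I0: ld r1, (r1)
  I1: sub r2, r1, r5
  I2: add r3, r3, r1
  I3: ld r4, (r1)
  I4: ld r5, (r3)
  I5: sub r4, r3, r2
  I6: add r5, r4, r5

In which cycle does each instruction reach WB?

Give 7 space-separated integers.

Answer: 5 8 9 10 12 13 16

Derivation:
I0 ld r1 <- r1: IF@1 ID@2 stall=0 (-) EX@3 MEM@4 WB@5
I1 sub r2 <- r1,r5: IF@2 ID@3 stall=2 (RAW on I0.r1 (WB@5)) EX@6 MEM@7 WB@8
I2 add r3 <- r3,r1: IF@3 ID@6 stall=0 (-) EX@7 MEM@8 WB@9
I3 ld r4 <- r1: IF@6 ID@7 stall=0 (-) EX@8 MEM@9 WB@10
I4 ld r5 <- r3: IF@7 ID@8 stall=1 (RAW on I2.r3 (WB@9)) EX@10 MEM@11 WB@12
I5 sub r4 <- r3,r2: IF@8 ID@10 stall=0 (-) EX@11 MEM@12 WB@13
I6 add r5 <- r4,r5: IF@10 ID@11 stall=2 (RAW on I5.r4 (WB@13)) EX@14 MEM@15 WB@16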